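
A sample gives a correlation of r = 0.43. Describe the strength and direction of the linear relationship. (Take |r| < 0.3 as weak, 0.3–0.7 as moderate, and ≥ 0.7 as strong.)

moderate positive

r = 0.43 > 0 so the relationship is positive.
|r| = 0.43, which falls in the moderate range.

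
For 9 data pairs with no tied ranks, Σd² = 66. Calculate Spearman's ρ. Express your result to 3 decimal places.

0.450

ρ = 1 − 6Σd² / [n(n²−1)] = 1 − 6×66 / (9×80)
  = 1 − 396/720 = 1 − 0.5500 ≈ 0.450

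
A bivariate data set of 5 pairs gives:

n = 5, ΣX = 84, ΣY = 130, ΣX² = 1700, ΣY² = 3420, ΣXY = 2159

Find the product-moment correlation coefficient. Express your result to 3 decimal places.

r = (nΣXY − ΣXΣY) / √[(nΣX² − (ΣX)²)(nΣY² − (ΣY)²)]
Numerator: 5×2159 − 84×130 = -125
Denominator: √[(8500 − 7056)(17100 − 16900)] = √[1444 × 200] = 537.4012
r = -125 / 537.4012 ≈ -0.233

-0.233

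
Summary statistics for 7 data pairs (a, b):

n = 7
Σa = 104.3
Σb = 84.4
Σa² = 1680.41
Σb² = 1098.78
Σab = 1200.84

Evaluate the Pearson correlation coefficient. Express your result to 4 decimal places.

r = (nΣab − ΣaΣb) / √[(nΣa² − (Σa)²)(nΣb² − (Σb)²)]
Numerator: 7×1200.84 − 104.3×84.4 = -397.04
Denominator: √[(11762.87 − 10878.49)(7691.46 − 7123.36)] = √[884.38 × 568.1] = 708.8133
r = -397.04 / 708.8133 ≈ -0.5601

-0.5601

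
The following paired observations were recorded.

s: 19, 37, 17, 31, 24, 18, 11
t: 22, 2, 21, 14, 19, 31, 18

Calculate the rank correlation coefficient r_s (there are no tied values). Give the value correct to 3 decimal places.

-0.536

Rank s: 4, 7, 2, 6, 5, 3, 1
Rank t: 6, 1, 5, 2, 4, 7, 3
d = rank(s) − rank(t): -2, 6, -3, 4, 1, -4, -2; Σd² = 86
ρ = 1 − 6Σd² / [n(n²−1)] = 1 − 6×86 / (7×48) = 1 − 516/336 ≈ -0.536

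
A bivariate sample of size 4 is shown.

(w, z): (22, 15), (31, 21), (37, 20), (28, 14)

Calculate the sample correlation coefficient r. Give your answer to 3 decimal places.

0.730

n = 4, Σw = 118, Σz = 70, Σw² = 3598, Σz² = 1262, Σwz = 2113
nΣwz − ΣwΣz = 8452 − 8260 = 192
nΣw² − (Σw)² = 14392 − 13924 = 468; nΣz² − (Σz)² = 5048 − 4900 = 148
r = 192 / √(468 × 148) = 192 / 263.1805 ≈ 0.730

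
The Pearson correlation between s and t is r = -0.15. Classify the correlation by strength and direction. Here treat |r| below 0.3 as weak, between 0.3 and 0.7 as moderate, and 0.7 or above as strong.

weak negative

r = -0.15 < 0 so the relationship is negative.
|r| = 0.15, which falls in the weak range.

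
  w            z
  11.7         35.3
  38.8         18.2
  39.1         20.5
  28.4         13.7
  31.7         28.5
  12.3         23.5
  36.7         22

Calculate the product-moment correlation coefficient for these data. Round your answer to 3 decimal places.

n = 7, Σw = 198.7, Σz = 161.7, Σw² = 6480.77, Σz² = 4033.77, Σwz = 4309.7
nΣwz − ΣwΣz = 30167.9 − 32129.79 = -1961.89
nΣw² − (Σw)² = 45365.39 − 39481.69 = 5883.7; nΣz² − (Σz)² = 28236.39 − 26146.89 = 2089.5
r = -1961.89 / √(5883.7 × 2089.5) = -1961.89 / 3506.2788 ≈ -0.560

-0.560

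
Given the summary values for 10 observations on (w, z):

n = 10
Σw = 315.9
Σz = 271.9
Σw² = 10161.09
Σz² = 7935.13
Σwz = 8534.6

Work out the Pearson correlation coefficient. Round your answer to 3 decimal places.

-0.174

r = (nΣwz − ΣwΣz) / √[(nΣw² − (Σw)²)(nΣz² − (Σz)²)]
Numerator: 10×8534.6 − 315.9×271.9 = -547.21
Denominator: √[(101610.9 − 99792.81)(79351.3 − 73929.61)] = √[1818.09 × 5421.69] = 3139.6051
r = -547.21 / 3139.6051 ≈ -0.174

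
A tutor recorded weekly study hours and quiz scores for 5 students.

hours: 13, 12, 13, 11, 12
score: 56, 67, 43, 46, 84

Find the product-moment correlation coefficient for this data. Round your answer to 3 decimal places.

-0.111

n = 5, Σx = 61, Σy = 296, Σx² = 747, Σy² = 18646, Σxy = 3605
nΣxy − ΣxΣy = 18025 − 18056 = -31
nΣx² − (Σx)² = 3735 − 3721 = 14; nΣy² − (Σy)² = 93230 − 87616 = 5614
r = -31 / √(14 × 5614) = -31 / 280.3498 ≈ -0.111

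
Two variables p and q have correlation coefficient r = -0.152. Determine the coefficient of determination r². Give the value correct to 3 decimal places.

0.023

r² = (-0.152)² = 0.023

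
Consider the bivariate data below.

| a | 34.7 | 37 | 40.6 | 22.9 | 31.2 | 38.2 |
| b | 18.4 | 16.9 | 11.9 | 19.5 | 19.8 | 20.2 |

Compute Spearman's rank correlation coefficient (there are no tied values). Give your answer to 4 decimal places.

Rank a: 3, 4, 6, 1, 2, 5
Rank b: 3, 2, 1, 4, 5, 6
d = rank(a) − rank(b): 0, 2, 5, -3, -3, -1; Σd² = 48
ρ = 1 − 6Σd² / [n(n²−1)] = 1 − 6×48 / (6×35) = 1 − 288/210 ≈ -0.3714

-0.3714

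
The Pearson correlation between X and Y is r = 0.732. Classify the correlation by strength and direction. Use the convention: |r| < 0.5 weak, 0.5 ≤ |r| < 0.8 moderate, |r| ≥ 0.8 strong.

r = 0.732 > 0 so the relationship is positive.
|r| = 0.732, which falls in the moderate range.

moderate positive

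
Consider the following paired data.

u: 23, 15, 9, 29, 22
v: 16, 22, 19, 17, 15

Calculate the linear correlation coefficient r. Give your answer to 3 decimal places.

n = 5, Σu = 98, Σv = 89, Σu² = 2160, Σv² = 1615, Σuv = 1692
nΣuv − ΣuΣv = 8460 − 8722 = -262
nΣu² − (Σu)² = 10800 − 9604 = 1196; nΣv² − (Σv)² = 8075 − 7921 = 154
r = -262 / √(1196 × 154) = -262 / 429.1666 ≈ -0.610

-0.610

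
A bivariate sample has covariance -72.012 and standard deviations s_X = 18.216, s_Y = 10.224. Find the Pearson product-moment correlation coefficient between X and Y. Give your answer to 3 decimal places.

-0.387

r = Cov(X,Y) / (s_X · s_Y) = -72.012 / (18.216 × 10.224)
  = -72.012 / 186.2404 ≈ -0.387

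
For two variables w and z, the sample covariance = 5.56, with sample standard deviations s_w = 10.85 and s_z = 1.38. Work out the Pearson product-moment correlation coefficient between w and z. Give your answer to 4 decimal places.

r = Cov(w,z) / (s_w · s_z) = 5.56 / (10.85 × 1.38)
  = 5.56 / 14.9730 ≈ 0.3713

0.3713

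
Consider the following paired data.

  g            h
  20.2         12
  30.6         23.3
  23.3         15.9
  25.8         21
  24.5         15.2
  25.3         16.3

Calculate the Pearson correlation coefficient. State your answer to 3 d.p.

n = 6, Σg = 149.7, Σh = 103.7, Σg² = 3793.27, Σh² = 1877.43, Σgh = 2652.44
nΣgh − ΣgΣh = 15914.64 − 15523.89 = 390.75
nΣg² − (Σg)² = 22759.62 − 22410.09 = 349.53; nΣh² − (Σh)² = 11264.58 − 10753.69 = 510.89
r = 390.75 / √(349.53 × 510.89) = 390.75 / 422.5771 ≈ 0.925

0.925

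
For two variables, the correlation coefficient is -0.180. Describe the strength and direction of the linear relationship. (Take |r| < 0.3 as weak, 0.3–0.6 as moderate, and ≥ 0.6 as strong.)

r = -0.180 < 0 so the relationship is negative.
|r| = 0.180, which falls in the weak range.

weak negative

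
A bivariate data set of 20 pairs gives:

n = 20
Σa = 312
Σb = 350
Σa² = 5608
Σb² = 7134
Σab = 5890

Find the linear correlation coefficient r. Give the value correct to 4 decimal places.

r = (nΣab − ΣaΣb) / √[(nΣa² − (Σa)²)(nΣb² − (Σb)²)]
Numerator: 20×5890 − 312×350 = 8600
Denominator: √[(112160 − 97344)(142680 − 122500)] = √[14816 × 20180] = 17291.2371
r = 8600 / 17291.2371 ≈ 0.4974

0.4974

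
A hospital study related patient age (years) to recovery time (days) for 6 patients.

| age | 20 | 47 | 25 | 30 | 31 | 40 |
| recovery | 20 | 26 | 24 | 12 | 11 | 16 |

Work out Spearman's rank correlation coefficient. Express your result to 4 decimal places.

Rank age: 1, 6, 2, 3, 4, 5
Rank recovery: 4, 6, 5, 2, 1, 3
d = rank(age) − rank(recovery): -3, 0, -3, 1, 3, 2; Σd² = 32
ρ = 1 − 6Σd² / [n(n²−1)] = 1 − 6×32 / (6×35) = 1 − 192/210 ≈ 0.0857

0.0857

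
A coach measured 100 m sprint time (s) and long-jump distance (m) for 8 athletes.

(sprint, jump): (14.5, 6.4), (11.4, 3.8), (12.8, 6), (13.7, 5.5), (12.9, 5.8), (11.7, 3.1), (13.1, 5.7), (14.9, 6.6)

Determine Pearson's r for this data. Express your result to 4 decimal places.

0.8686

n = 8, Σx = 105, Σy = 42.9, Σx² = 1388.66, Σy² = 240.95, Σxy = 572.37
nΣxy − ΣxΣy = 4578.96 − 4504.5 = 74.46
nΣx² − (Σx)² = 11109.28 − 11025 = 84.28; nΣy² − (Σy)² = 1927.6 − 1840.41 = 87.19
r = 74.46 / √(84.28 × 87.19) = 74.46 / 85.7227 ≈ 0.8686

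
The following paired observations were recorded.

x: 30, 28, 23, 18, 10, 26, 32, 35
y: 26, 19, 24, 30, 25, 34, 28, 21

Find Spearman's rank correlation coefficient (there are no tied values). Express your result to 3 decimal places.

Rank x: 6, 5, 3, 2, 1, 4, 7, 8
Rank y: 5, 1, 3, 7, 4, 8, 6, 2
d = rank(x) − rank(y): 1, 4, 0, -5, -3, -4, 1, 6; Σd² = 104
ρ = 1 − 6Σd² / [n(n²−1)] = 1 − 6×104 / (8×63) = 1 − 624/504 ≈ -0.238

-0.238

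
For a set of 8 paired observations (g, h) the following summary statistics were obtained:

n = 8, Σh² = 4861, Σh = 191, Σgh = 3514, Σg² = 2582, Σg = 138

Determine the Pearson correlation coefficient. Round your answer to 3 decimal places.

0.890

r = (nΣgh − ΣgΣh) / √[(nΣg² − (Σg)²)(nΣh² − (Σh)²)]
Numerator: 8×3514 − 138×191 = 1754
Denominator: √[(20656 − 19044)(38888 − 36481)] = √[1612 × 2407] = 1969.7929
r = 1754 / 1969.7929 ≈ 0.890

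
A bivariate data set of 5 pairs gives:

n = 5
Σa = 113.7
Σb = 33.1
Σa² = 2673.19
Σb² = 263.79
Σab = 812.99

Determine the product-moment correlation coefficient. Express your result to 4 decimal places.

0.9636

r = (nΣab − ΣaΣb) / √[(nΣa² − (Σa)²)(nΣb² − (Σb)²)]
Numerator: 5×812.99 − 113.7×33.1 = 301.48
Denominator: √[(13365.95 − 12927.69)(1318.95 − 1095.61)] = √[438.26 × 223.34] = 312.8594
r = 301.48 / 312.8594 ≈ 0.9636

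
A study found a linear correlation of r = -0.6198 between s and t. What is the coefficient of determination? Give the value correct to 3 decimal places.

r² = (-0.6198)² = 0.384

0.384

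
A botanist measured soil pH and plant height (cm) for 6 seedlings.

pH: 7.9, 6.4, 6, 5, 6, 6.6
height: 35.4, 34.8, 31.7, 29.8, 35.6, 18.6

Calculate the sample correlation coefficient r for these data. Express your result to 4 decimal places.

n = 6, Σx = 37.9, Σy = 185.9, Σx² = 243.93, Σy² = 5970.45, Σxy = 1177.94
nΣxy − ΣxΣy = 7067.64 − 7045.61 = 22.03
nΣx² − (Σx)² = 1463.58 − 1436.41 = 27.17; nΣy² − (Σy)² = 35822.7 − 34558.81 = 1263.89
r = 22.03 / √(27.17 × 1263.89) = 22.03 / 185.3103 ≈ 0.1189

0.1189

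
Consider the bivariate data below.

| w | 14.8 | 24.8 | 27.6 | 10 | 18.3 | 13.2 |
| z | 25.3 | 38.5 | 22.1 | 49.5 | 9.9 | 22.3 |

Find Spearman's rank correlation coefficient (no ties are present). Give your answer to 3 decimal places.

Rank w: 3, 5, 6, 1, 4, 2
Rank z: 4, 5, 2, 6, 1, 3
d = rank(w) − rank(z): -1, 0, 4, -5, 3, -1; Σd² = 52
ρ = 1 − 6Σd² / [n(n²−1)] = 1 − 6×52 / (6×35) = 1 − 312/210 ≈ -0.486

-0.486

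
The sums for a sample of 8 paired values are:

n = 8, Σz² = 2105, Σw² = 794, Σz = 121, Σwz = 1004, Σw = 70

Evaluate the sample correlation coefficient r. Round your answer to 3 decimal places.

r = (nΣwz − ΣwΣz) / √[(nΣw² − (Σw)²)(nΣz² − (Σz)²)]
Numerator: 8×1004 − 70×121 = -438
Denominator: √[(6352 − 4900)(16840 − 14641)] = √[1452 × 2199] = 1786.8822
r = -438 / 1786.8822 ≈ -0.245

-0.245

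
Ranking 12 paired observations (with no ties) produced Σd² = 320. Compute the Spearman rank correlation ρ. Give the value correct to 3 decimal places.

ρ = 1 − 6Σd² / [n(n²−1)] = 1 − 6×320 / (12×143)
  = 1 − 1920/1716 = 1 − 1.1189 ≈ -0.119

-0.119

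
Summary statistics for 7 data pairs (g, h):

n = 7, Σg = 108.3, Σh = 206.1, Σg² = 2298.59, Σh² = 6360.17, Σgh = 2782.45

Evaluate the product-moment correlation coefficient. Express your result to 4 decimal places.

-0.9524

r = (nΣgh − ΣgΣh) / √[(nΣg² − (Σg)²)(nΣh² − (Σh)²)]
Numerator: 7×2782.45 − 108.3×206.1 = -2843.48
Denominator: √[(16090.13 − 11728.89)(44521.19 − 42477.21)] = √[4361.24 × 2043.98] = 2985.6804
r = -2843.48 / 2985.6804 ≈ -0.9524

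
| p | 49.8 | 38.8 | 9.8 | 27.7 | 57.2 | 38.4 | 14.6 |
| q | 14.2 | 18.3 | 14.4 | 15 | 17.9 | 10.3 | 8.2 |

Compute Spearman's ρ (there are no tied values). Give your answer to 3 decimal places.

Rank p: 6, 5, 1, 3, 7, 4, 2
Rank q: 3, 7, 4, 5, 6, 2, 1
d = rank(p) − rank(q): 3, -2, -3, -2, 1, 2, 1; Σd² = 32
ρ = 1 − 6Σd² / [n(n²−1)] = 1 − 6×32 / (7×48) = 1 − 192/336 ≈ 0.429

0.429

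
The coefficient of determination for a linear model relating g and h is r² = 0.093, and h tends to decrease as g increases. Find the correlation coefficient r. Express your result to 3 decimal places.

|r| = √0.093 = 0.305
The association is negative, so r = −0.305.

-0.305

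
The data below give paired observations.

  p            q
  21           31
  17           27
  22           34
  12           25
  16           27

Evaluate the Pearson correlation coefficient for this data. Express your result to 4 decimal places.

n = 5, Σp = 88, Σq = 144, Σp² = 1614, Σq² = 4200, Σpq = 2590
nΣpq − ΣpΣq = 12950 − 12672 = 278
nΣp² − (Σp)² = 8070 − 7744 = 326; nΣq² − (Σq)² = 21000 − 20736 = 264
r = 278 / √(326 × 264) = 278 / 293.3667 ≈ 0.9476

0.9476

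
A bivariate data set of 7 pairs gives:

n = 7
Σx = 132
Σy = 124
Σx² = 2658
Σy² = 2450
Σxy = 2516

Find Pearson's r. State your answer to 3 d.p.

0.859

r = (nΣxy − ΣxΣy) / √[(nΣx² − (Σx)²)(nΣy² − (Σy)²)]
Numerator: 7×2516 − 132×124 = 1244
Denominator: √[(18606 − 17424)(17150 − 15376)] = √[1182 × 1774] = 1448.0566
r = 1244 / 1448.0566 ≈ 0.859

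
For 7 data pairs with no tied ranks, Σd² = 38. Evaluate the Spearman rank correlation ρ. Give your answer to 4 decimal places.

0.3214

ρ = 1 − 6Σd² / [n(n²−1)] = 1 − 6×38 / (7×48)
  = 1 − 228/336 = 1 − 0.67857 ≈ 0.3214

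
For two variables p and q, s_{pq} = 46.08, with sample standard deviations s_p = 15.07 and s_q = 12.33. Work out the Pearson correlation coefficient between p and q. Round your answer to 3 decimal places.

r = Cov(p,q) / (s_p · s_q) = 46.08 / (15.07 × 12.33)
  = 46.08 / 185.8131 ≈ 0.248

0.248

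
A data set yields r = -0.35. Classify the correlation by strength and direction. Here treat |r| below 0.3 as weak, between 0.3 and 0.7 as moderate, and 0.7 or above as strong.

r = -0.35 < 0 so the relationship is negative.
|r| = 0.35, which falls in the moderate range.

moderate negative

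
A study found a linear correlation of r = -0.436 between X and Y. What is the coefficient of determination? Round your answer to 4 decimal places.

r² = (-0.436)² = 0.1901

0.1901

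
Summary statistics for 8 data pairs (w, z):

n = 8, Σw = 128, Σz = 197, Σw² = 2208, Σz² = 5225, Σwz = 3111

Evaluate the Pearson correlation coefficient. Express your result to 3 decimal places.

r = (nΣwz − ΣwΣz) / √[(nΣw² − (Σw)²)(nΣz² − (Σz)²)]
Numerator: 8×3111 − 128×197 = -328
Denominator: √[(17664 − 16384)(41800 − 38809)] = √[1280 × 2991] = 1956.6502
r = -328 / 1956.6502 ≈ -0.168

-0.168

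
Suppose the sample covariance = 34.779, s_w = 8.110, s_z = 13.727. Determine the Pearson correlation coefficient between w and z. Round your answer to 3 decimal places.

r = Cov(w,z) / (s_w · s_z) = 34.779 / (8.110 × 13.727)
  = 34.779 / 111.3260 ≈ 0.312

0.312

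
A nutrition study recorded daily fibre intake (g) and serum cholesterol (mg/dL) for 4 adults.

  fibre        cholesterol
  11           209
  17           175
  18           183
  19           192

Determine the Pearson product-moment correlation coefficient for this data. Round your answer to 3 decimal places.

n = 4, Σx = 65, Σy = 759, Σx² = 1095, Σy² = 144659, Σxy = 12216
nΣxy − ΣxΣy = 48864 − 49335 = -471
nΣx² − (Σx)² = 4380 − 4225 = 155; nΣy² − (Σy)² = 578636 − 576081 = 2555
r = -471 / √(155 × 2555) = -471 / 629.3052 ≈ -0.748

-0.748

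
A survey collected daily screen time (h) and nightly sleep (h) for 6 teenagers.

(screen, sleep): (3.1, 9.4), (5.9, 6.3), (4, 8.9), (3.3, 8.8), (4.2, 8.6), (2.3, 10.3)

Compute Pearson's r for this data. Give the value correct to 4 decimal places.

-0.9720

n = 6, Σx = 22.8, Σy = 52.3, Σx² = 94.24, Σy² = 464.75, Σxy = 190.76
nΣxy − ΣxΣy = 1144.56 − 1192.44 = -47.88
nΣx² − (Σx)² = 565.44 − 519.84 = 45.6; nΣy² − (Σy)² = 2788.5 − 2735.29 = 53.21
r = -47.88 / √(45.6 × 53.21) = -47.88 / 49.2583 ≈ -0.9720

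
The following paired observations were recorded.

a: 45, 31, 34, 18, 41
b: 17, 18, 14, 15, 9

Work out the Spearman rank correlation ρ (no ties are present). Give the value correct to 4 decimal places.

Rank a: 5, 2, 3, 1, 4
Rank b: 4, 5, 2, 3, 1
d = rank(a) − rank(b): 1, -3, 1, -2, 3; Σd² = 24
ρ = 1 − 6Σd² / [n(n²−1)] = 1 − 6×24 / (5×24) = 1 − 144/120 ≈ -0.2000

-0.2000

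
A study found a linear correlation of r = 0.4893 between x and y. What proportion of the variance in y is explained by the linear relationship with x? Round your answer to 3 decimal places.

0.239

r² = (0.4893)² = 0.239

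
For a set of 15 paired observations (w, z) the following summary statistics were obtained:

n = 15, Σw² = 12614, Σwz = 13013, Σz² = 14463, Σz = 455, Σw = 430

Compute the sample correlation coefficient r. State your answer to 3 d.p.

r = (nΣwz − ΣwΣz) / √[(nΣw² − (Σw)²)(nΣz² − (Σz)²)]
Numerator: 15×13013 − 430×455 = -455
Denominator: √[(189210 − 184900)(216945 − 207025)] = √[4310 × 9920] = 6538.7461
r = -455 / 6538.7461 ≈ -0.070

-0.070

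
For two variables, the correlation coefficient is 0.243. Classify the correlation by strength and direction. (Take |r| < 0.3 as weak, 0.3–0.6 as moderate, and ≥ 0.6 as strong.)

weak positive

r = 0.243 > 0 so the relationship is positive.
|r| = 0.243, which falls in the weak range.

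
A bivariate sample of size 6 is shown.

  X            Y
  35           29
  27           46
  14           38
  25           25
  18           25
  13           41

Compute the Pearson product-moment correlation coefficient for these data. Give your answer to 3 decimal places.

-0.240

n = 6, ΣX = 132, ΣY = 204, ΣX² = 3268, ΣY² = 7332, ΣXY = 4397
nΣXY − ΣXΣY = 26382 − 26928 = -546
nΣX² − (ΣX)² = 19608 − 17424 = 2184; nΣY² − (ΣY)² = 43992 − 41616 = 2376
r = -546 / √(2184 × 2376) = -546 / 2277.9781 ≈ -0.240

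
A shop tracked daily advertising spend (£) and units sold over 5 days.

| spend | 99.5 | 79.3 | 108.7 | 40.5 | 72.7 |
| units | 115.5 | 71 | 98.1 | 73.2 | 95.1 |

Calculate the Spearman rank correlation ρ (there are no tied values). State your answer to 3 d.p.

0.600

Rank spend: 4, 3, 5, 1, 2
Rank units: 5, 1, 4, 2, 3
d = rank(spend) − rank(units): -1, 2, 1, -1, -1; Σd² = 8
ρ = 1 − 6Σd² / [n(n²−1)] = 1 − 6×8 / (5×24) = 1 − 48/120 ≈ 0.600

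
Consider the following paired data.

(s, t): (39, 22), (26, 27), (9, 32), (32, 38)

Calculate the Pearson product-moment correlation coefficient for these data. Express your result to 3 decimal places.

-0.340

n = 4, Σs = 106, Σt = 119, Σs² = 3302, Σt² = 3681, Σst = 3064
nΣst − ΣsΣt = 12256 − 12614 = -358
nΣs² − (Σs)² = 13208 − 11236 = 1972; nΣt² − (Σt)² = 14724 − 14161 = 563
r = -358 / √(1972 × 563) = -358 / 1053.6774 ≈ -0.340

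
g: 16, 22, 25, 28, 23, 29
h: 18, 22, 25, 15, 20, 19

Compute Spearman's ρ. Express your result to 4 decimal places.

-0.1429

Rank g: 1, 2, 4, 5, 3, 6
Rank h: 2, 5, 6, 1, 4, 3
d = rank(g) − rank(h): -1, -3, -2, 4, -1, 3; Σd² = 40
ρ = 1 − 6Σd² / [n(n²−1)] = 1 − 6×40 / (6×35) = 1 − 240/210 ≈ -0.1429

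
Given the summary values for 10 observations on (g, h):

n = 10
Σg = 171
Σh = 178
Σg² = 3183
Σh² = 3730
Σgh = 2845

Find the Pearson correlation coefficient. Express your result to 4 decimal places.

r = (nΣgh − ΣgΣh) / √[(nΣg² − (Σg)²)(nΣh² − (Σh)²)]
Numerator: 10×2845 − 171×178 = -1988
Denominator: √[(31830 − 29241)(37300 − 31684)] = √[2589 × 5616] = 3813.1121
r = -1988 / 3813.1121 ≈ -0.5214

-0.5214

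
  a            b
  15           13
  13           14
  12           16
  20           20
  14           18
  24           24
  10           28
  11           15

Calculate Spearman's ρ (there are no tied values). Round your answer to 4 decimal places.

Rank a: 6, 4, 3, 7, 5, 8, 1, 2
Rank b: 1, 2, 4, 6, 5, 7, 8, 3
d = rank(a) − rank(b): 5, 2, -1, 1, 0, 1, -7, -1; Σd² = 82
ρ = 1 − 6Σd² / [n(n²−1)] = 1 − 6×82 / (8×63) = 1 − 492/504 ≈ 0.0238

0.0238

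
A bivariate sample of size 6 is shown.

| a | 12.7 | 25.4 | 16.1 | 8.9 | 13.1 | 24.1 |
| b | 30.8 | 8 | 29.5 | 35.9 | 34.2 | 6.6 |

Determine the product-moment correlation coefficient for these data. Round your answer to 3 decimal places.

n = 6, Σa = 100.3, Σb = 145, Σa² = 1897.29, Σb² = 4384.9, Σab = 1995.9
nΣab − ΣaΣb = 11975.4 − 14543.5 = -2568.1
nΣa² − (Σa)² = 11383.74 − 10060.09 = 1323.65; nΣb² − (Σb)² = 26309.4 − 21025 = 5284.4
r = -2568.1 / √(1323.65 × 5284.4) = -2568.1 / 2644.7488 ≈ -0.971

-0.971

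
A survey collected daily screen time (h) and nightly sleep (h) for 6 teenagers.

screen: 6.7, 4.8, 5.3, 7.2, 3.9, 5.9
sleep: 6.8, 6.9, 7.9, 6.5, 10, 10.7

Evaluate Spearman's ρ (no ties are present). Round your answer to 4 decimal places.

Rank screen: 5, 2, 3, 6, 1, 4
Rank sleep: 2, 3, 4, 1, 5, 6
d = rank(screen) − rank(sleep): 3, -1, -1, 5, -4, -2; Σd² = 56
ρ = 1 − 6Σd² / [n(n²−1)] = 1 − 6×56 / (6×35) = 1 − 336/210 ≈ -0.6000

-0.6000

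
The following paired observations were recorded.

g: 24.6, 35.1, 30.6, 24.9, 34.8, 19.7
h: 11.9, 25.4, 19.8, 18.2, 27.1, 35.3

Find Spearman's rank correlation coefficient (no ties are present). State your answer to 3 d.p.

Rank g: 2, 6, 4, 3, 5, 1
Rank h: 1, 4, 3, 2, 5, 6
d = rank(g) − rank(h): 1, 2, 1, 1, 0, -5; Σd² = 32
ρ = 1 − 6Σd² / [n(n²−1)] = 1 − 6×32 / (6×35) = 1 − 192/210 ≈ 0.086

0.086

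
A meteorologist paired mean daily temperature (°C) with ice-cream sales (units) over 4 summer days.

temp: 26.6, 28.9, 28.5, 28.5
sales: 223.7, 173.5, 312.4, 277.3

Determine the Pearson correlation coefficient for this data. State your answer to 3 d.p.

n = 4, Σx = 112.5, Σy = 986.9, Σx² = 3167.27, Σy² = 254632.99, Σxy = 27771.02
nΣxy − ΣxΣy = 111084.08 − 111026.25 = 57.83
nΣx² − (Σx)² = 12669.08 − 12656.25 = 12.83; nΣy² − (Σy)² = 1018531.96 − 973971.61 = 44560.35
r = 57.83 / √(12.83 × 44560.35) = 57.83 / 756.1146 ≈ 0.076

0.076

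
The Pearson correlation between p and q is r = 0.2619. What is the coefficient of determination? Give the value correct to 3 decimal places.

r² = (0.2619)² = 0.069

0.069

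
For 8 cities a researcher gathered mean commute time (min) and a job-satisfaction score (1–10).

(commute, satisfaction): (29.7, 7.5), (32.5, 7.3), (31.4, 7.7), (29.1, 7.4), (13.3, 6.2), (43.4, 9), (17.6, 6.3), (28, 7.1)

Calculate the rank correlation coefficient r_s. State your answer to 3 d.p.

0.857

Rank commute: 5, 7, 6, 4, 1, 8, 2, 3
Rank satisfaction: 6, 4, 7, 5, 1, 8, 2, 3
d = rank(commute) − rank(satisfaction): -1, 3, -1, -1, 0, 0, 0, 0; Σd² = 12
ρ = 1 − 6Σd² / [n(n²−1)] = 1 − 6×12 / (8×63) = 1 − 72/504 ≈ 0.857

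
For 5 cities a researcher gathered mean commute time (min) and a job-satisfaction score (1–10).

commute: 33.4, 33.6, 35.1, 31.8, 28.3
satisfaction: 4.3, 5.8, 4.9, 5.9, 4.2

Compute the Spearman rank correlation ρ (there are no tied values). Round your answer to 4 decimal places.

Rank commute: 3, 4, 5, 2, 1
Rank satisfaction: 2, 4, 3, 5, 1
d = rank(commute) − rank(satisfaction): 1, 0, 2, -3, 0; Σd² = 14
ρ = 1 − 6Σd² / [n(n²−1)] = 1 − 6×14 / (5×24) = 1 − 84/120 ≈ 0.3000

0.3000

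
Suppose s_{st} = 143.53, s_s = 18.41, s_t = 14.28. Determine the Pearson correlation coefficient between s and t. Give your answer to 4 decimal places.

r = Cov(s,t) / (s_s · s_t) = 143.53 / (18.41 × 14.28)
  = 143.53 / 262.8948 ≈ 0.5460

0.5460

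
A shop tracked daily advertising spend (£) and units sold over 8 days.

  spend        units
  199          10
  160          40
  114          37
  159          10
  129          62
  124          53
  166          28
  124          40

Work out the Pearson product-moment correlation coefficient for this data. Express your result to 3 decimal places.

-0.733

n = 8, Σx = 1175, Σy = 280, Σx² = 178427, Σy² = 12206, Σxy = 38376
nΣxy − ΣxΣy = 307008 − 329000 = -21992
nΣx² − (Σx)² = 1427416 − 1380625 = 46791; nΣy² − (Σy)² = 97648 − 78400 = 19248
r = -21992 / √(46791 × 19248) = -21992 / 30010.5509 ≈ -0.733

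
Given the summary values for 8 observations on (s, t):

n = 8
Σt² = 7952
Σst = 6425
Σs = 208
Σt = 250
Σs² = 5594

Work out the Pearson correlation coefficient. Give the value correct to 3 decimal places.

-0.466

r = (nΣst − ΣsΣt) / √[(nΣs² − (Σs)²)(nΣt² − (Σt)²)]
Numerator: 8×6425 − 208×250 = -600
Denominator: √[(44752 − 43264)(63616 − 62500)] = √[1488 × 1116] = 1288.6458
r = -600 / 1288.6458 ≈ -0.466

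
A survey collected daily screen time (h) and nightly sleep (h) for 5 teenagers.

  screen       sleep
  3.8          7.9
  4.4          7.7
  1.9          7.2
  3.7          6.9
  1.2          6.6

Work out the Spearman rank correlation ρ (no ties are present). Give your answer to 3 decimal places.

0.800

Rank screen: 4, 5, 2, 3, 1
Rank sleep: 5, 4, 3, 2, 1
d = rank(screen) − rank(sleep): -1, 1, -1, 1, 0; Σd² = 4
ρ = 1 − 6Σd² / [n(n²−1)] = 1 − 6×4 / (5×24) = 1 − 24/120 ≈ 0.800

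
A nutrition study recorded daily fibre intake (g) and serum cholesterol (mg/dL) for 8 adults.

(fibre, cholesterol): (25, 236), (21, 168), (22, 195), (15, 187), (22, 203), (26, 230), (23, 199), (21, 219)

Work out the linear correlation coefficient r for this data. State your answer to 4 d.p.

n = 8, Σx = 175, Σy = 1637, Σx² = 3905, Σy² = 338585, Σxy = 36145
nΣxy − ΣxΣy = 289160 − 286475 = 2685
nΣx² − (Σx)² = 31240 − 30625 = 615; nΣy² − (Σy)² = 2708680 − 2679769 = 28911
r = 2685 / √(615 × 28911) = 2685 / 4216.6652 ≈ 0.6368

0.6368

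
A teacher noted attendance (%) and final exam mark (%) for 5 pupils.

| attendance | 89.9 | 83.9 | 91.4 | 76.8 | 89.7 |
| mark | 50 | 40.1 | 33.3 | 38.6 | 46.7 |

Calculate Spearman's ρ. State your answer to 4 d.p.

0.0000

Rank attendance: 4, 2, 5, 1, 3
Rank mark: 5, 3, 1, 2, 4
d = rank(attendance) − rank(mark): -1, -1, 4, -1, -1; Σd² = 20
ρ = 1 − 6Σd² / [n(n²−1)] = 1 − 6×20 / (5×24) = 1 − 120/120 ≈ 0.0000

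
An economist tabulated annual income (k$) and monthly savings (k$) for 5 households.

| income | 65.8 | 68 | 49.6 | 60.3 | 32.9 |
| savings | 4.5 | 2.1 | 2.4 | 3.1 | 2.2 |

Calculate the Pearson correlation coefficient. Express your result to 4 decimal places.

0.4556

n = 5, Σx = 276.6, Σy = 14.3, Σx² = 16132.3, Σy² = 44.87, Σxy = 817.25
nΣxy − ΣxΣy = 4086.25 − 3955.38 = 130.87
nΣx² − (Σx)² = 80661.5 − 76507.56 = 4153.94; nΣy² − (Σy)² = 224.35 − 204.49 = 19.86
r = 130.87 / √(4153.94 × 19.86) = 130.87 / 287.2233 ≈ 0.4556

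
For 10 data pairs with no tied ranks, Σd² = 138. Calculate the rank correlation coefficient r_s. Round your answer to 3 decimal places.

0.164

ρ = 1 − 6Σd² / [n(n²−1)] = 1 − 6×138 / (10×99)
  = 1 − 828/990 = 1 − 0.8364 ≈ 0.164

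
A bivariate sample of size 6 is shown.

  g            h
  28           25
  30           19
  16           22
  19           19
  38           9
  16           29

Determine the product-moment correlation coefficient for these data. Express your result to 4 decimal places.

-0.7382

n = 6, Σg = 147, Σh = 123, Σg² = 4001, Σh² = 2753, Σgh = 2789
nΣgh − ΣgΣh = 16734 − 18081 = -1347
nΣg² − (Σg)² = 24006 − 21609 = 2397; nΣh² − (Σh)² = 16518 − 15129 = 1389
r = -1347 / √(2397 × 1389) = -1347 / 1824.6734 ≈ -0.7382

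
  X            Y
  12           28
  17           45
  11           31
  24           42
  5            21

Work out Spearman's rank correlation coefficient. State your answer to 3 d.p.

0.800

Rank X: 3, 4, 2, 5, 1
Rank Y: 2, 5, 3, 4, 1
d = rank(X) − rank(Y): 1, -1, -1, 1, 0; Σd² = 4
ρ = 1 − 6Σd² / [n(n²−1)] = 1 − 6×4 / (5×24) = 1 − 24/120 ≈ 0.800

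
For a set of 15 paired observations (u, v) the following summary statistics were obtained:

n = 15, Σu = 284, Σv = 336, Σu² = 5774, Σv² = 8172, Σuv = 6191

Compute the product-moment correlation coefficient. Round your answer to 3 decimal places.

r = (nΣuv − ΣuΣv) / √[(nΣu² − (Σu)²)(nΣv² − (Σv)²)]
Numerator: 15×6191 − 284×336 = -2559
Denominator: √[(86610 − 80656)(122580 − 112896)] = √[5954 × 9684] = 7593.3218
r = -2559 / 7593.3218 ≈ -0.337

-0.337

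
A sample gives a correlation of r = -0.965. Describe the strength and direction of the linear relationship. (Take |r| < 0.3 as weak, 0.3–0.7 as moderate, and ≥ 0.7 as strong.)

r = -0.965 < 0 so the relationship is negative.
|r| = 0.965, which falls in the strong range.

strong negative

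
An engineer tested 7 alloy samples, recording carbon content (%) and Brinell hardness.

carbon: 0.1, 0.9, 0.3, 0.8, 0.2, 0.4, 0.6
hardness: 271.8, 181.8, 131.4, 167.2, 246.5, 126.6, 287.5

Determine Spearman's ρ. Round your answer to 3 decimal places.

Rank carbon: 1, 7, 3, 6, 2, 4, 5
Rank hardness: 6, 4, 2, 3, 5, 1, 7
d = rank(carbon) − rank(hardness): -5, 3, 1, 3, -3, 3, -2; Σd² = 66
ρ = 1 − 6Σd² / [n(n²−1)] = 1 − 6×66 / (7×48) = 1 − 396/336 ≈ -0.179

-0.179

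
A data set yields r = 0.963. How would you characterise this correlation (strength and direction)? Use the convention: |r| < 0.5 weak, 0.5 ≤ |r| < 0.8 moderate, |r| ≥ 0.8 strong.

r = 0.963 > 0 so the relationship is positive.
|r| = 0.963, which falls in the strong range.

strong positive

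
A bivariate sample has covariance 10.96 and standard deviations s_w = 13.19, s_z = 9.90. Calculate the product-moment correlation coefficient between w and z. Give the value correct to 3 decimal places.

0.084

r = Cov(w,z) / (s_w · s_z) = 10.96 / (13.19 × 9.90)
  = 10.96 / 130.5810 ≈ 0.084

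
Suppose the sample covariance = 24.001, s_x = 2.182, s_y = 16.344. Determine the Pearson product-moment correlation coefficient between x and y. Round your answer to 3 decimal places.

0.673

r = Cov(x,y) / (s_x · s_y) = 24.001 / (2.182 × 16.344)
  = 24.001 / 35.6626 ≈ 0.673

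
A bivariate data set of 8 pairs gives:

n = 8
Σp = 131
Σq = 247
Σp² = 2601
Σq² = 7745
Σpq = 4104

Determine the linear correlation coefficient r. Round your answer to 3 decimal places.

r = (nΣpq − ΣpΣq) / √[(nΣp² − (Σp)²)(nΣq² − (Σq)²)]
Numerator: 8×4104 − 131×247 = 475
Denominator: √[(20808 − 17161)(61960 − 61009)] = √[3647 × 951] = 1862.3364
r = 475 / 1862.3364 ≈ 0.255

0.255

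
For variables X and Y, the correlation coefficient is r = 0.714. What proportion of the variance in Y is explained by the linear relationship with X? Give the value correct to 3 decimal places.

0.510

r² = (0.714)² = 0.510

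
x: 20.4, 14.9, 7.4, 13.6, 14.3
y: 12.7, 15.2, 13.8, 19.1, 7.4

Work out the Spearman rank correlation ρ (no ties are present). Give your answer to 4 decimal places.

Rank x: 5, 4, 1, 2, 3
Rank y: 2, 4, 3, 5, 1
d = rank(x) − rank(y): 3, 0, -2, -3, 2; Σd² = 26
ρ = 1 − 6Σd² / [n(n²−1)] = 1 − 6×26 / (5×24) = 1 − 156/120 ≈ -0.3000

-0.3000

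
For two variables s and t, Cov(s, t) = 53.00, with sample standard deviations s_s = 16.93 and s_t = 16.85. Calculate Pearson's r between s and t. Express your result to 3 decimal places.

r = Cov(s,t) / (s_s · s_t) = 53.00 / (16.93 × 16.85)
  = 53.00 / 285.2705 ≈ 0.186

0.186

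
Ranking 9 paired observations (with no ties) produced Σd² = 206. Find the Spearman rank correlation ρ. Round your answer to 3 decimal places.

-0.717

ρ = 1 − 6Σd² / [n(n²−1)] = 1 − 6×206 / (9×80)
  = 1 − 1236/720 = 1 − 1.7167 ≈ -0.717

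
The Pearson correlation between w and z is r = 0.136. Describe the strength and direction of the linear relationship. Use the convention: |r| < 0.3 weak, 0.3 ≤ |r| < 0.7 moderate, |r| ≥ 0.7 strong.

r = 0.136 > 0 so the relationship is positive.
|r| = 0.136, which falls in the weak range.

weak positive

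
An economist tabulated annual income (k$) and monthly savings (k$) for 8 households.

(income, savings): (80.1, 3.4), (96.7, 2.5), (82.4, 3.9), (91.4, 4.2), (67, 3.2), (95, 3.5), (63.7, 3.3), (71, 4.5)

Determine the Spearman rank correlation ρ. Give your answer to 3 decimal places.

0.000

Rank income: 4, 8, 5, 6, 2, 7, 1, 3
Rank savings: 4, 1, 6, 7, 2, 5, 3, 8
d = rank(income) − rank(savings): 0, 7, -1, -1, 0, 2, -2, -5; Σd² = 84
ρ = 1 − 6Σd² / [n(n²−1)] = 1 − 6×84 / (8×63) = 1 − 504/504 ≈ 0.000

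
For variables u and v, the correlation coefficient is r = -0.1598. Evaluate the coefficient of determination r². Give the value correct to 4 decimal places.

r² = (-0.1598)² = 0.0255

0.0255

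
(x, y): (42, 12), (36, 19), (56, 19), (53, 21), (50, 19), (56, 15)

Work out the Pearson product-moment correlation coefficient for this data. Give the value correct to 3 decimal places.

0.202

n = 6, Σx = 293, Σy = 105, Σx² = 14641, Σy² = 1893, Σxy = 5155
nΣxy − ΣxΣy = 30930 − 30765 = 165
nΣx² − (Σx)² = 87846 − 85849 = 1997; nΣy² − (Σy)² = 11358 − 11025 = 333
r = 165 / √(1997 × 333) = 165 / 815.4759 ≈ 0.202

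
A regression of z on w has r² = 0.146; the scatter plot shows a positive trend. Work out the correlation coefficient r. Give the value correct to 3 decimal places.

0.382

|r| = √0.146 = 0.382
The association is positive, so r = 0.382.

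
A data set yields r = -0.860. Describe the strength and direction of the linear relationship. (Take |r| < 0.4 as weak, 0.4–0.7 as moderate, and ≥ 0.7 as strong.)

r = -0.860 < 0 so the relationship is negative.
|r| = 0.860, which falls in the strong range.

strong negative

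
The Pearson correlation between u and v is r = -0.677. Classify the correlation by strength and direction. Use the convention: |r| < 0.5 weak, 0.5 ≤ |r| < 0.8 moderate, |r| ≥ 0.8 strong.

r = -0.677 < 0 so the relationship is negative.
|r| = 0.677, which falls in the moderate range.

moderate negative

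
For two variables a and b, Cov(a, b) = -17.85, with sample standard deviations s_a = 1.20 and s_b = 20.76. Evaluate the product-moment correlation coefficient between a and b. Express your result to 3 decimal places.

r = Cov(a,b) / (s_a · s_b) = -17.85 / (1.20 × 20.76)
  = -17.85 / 24.9120 ≈ -0.717

-0.717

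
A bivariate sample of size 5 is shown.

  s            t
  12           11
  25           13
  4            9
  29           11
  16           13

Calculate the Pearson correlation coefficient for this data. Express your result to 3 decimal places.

n = 5, Σs = 86, Σt = 57, Σs² = 1882, Σt² = 661, Σst = 1020
nΣst − ΣsΣt = 5100 − 4902 = 198
nΣs² − (Σs)² = 9410 − 7396 = 2014; nΣt² − (Σt)² = 3305 − 3249 = 56
r = 198 / √(2014 × 56) = 198 / 335.8333 ≈ 0.590

0.590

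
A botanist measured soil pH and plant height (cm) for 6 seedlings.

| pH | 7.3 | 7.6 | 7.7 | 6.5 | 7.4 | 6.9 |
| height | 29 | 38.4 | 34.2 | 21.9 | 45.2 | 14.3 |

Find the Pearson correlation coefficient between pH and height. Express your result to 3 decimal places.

n = 6, Σx = 43.4, Σy = 183, Σx² = 314.96, Σy² = 6212.34, Σxy = 1342.38
nΣxy − ΣxΣy = 8054.28 − 7942.2 = 112.08
nΣx² − (Σx)² = 1889.76 − 1883.56 = 6.2; nΣy² − (Σy)² = 37274.04 − 33489 = 3785.04
r = 112.08 / √(6.2 × 3785.04) = 112.08 / 153.1902 ≈ 0.732

0.732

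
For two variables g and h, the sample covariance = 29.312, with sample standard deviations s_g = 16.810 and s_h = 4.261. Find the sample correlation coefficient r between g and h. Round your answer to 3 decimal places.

0.409

r = Cov(g,h) / (s_g · s_h) = 29.312 / (16.810 × 4.261)
  = 29.312 / 71.6274 ≈ 0.409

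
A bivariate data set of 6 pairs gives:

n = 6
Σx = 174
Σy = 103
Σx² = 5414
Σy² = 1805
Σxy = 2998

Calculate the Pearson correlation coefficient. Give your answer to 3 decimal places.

r = (nΣxy − ΣxΣy) / √[(nΣx² − (Σx)²)(nΣy² − (Σy)²)]
Numerator: 6×2998 − 174×103 = 66
Denominator: √[(32484 − 30276)(10830 − 10609)] = √[2208 × 221] = 698.5471
r = 66 / 698.5471 ≈ 0.094

0.094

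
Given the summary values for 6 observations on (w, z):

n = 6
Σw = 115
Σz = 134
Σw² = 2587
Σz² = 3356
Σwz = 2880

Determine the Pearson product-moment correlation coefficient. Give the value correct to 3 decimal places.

r = (nΣwz − ΣwΣz) / √[(nΣw² − (Σw)²)(nΣz² − (Σz)²)]
Numerator: 6×2880 − 115×134 = 1870
Denominator: √[(15522 − 13225)(20136 − 17956)] = √[2297 × 2180] = 2237.7355
r = 1870 / 2237.7355 ≈ 0.836

0.836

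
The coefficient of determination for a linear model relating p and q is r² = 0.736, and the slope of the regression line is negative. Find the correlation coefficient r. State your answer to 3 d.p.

|r| = √0.736 = 0.858
The association is negative, so r = −0.858.

-0.858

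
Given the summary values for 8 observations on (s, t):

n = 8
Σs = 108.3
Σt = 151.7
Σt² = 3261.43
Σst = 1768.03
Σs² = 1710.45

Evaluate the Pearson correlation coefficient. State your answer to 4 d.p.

-0.9314

r = (nΣst − ΣsΣt) / √[(nΣs² − (Σs)²)(nΣt² − (Σt)²)]
Numerator: 8×1768.03 − 108.3×151.7 = -2284.87
Denominator: √[(13683.6 − 11728.89)(26091.44 − 23012.89)] = √[1954.71 × 3078.55] = 2453.0945
r = -2284.87 / 2453.0945 ≈ -0.9314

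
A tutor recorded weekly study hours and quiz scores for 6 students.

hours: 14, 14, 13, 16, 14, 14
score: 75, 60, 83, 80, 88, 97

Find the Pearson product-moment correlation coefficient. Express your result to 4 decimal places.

n = 6, Σx = 85, Σy = 483, Σx² = 1209, Σy² = 39667, Σxy = 6839
nΣxy − ΣxΣy = 41034 − 41055 = -21
nΣx² − (Σx)² = 7254 − 7225 = 29; nΣy² − (Σy)² = 238002 − 233289 = 4713
r = -21 / √(29 × 4713) = -21 / 369.6985 ≈ -0.0568

-0.0568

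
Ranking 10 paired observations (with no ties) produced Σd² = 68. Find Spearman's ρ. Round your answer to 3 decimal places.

ρ = 1 − 6Σd² / [n(n²−1)] = 1 − 6×68 / (10×99)
  = 1 − 408/990 = 1 − 0.4121 ≈ 0.588

0.588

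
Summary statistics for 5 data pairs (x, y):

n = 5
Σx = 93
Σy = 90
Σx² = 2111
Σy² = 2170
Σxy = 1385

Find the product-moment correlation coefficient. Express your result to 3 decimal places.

r = (nΣxy − ΣxΣy) / √[(nΣx² − (Σx)²)(nΣy² − (Σy)²)]
Numerator: 5×1385 − 93×90 = -1445
Denominator: √[(10555 − 8649)(10850 − 8100)] = √[1906 × 2750] = 2289.4322
r = -1445 / 2289.4322 ≈ -0.631

-0.631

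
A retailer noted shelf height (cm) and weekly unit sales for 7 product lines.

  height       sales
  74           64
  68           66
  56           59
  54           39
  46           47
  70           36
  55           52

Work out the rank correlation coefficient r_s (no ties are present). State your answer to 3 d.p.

0.357

Rank height: 7, 5, 4, 2, 1, 6, 3
Rank sales: 6, 7, 5, 2, 3, 1, 4
d = rank(height) − rank(sales): 1, -2, -1, 0, -2, 5, -1; Σd² = 36
ρ = 1 − 6Σd² / [n(n²−1)] = 1 − 6×36 / (7×48) = 1 − 216/336 ≈ 0.357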